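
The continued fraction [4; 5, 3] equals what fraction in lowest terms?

67/16

Using pₖ = aₖpₖ₋₁ + pₖ₋₂ and qₖ = aₖqₖ₋₁ + qₖ₋₂:
  k=0: a=4, p=4, q=1
  k=1: a=5, p=21, q=5
  k=2: a=3, p=67, q=16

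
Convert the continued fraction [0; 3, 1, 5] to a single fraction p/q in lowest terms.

6/23

Using pₖ = aₖpₖ₋₁ + pₖ₋₂ and qₖ = aₖqₖ₋₁ + qₖ₋₂:
  k=0: a=0, p=0, q=1
  k=1: a=3, p=1, q=3
  k=2: a=1, p=1, q=4
  k=3: a=5, p=6, q=23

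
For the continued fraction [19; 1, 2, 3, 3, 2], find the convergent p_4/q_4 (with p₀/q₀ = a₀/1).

650/33

Using pₖ = aₖpₖ₋₁ + pₖ₋₂, qₖ = aₖqₖ₋₁ + qₖ₋₂ (with p₋₁=1, p₋₂=0, q₋₁=0, q₋₂=1):
  k=0: a=19, p=19, q=1
  k=1: a=1, p=20, q=1
  k=2: a=2, p=59, q=3
  k=3: a=3, p=197, q=10
  k=4: a=3, p=650, q=33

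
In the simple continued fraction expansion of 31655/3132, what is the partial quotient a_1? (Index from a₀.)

31655 = 10·3132 + 335   →  a_0 = 10
3132 = 9·335 + 117   →  a_1 = 9

9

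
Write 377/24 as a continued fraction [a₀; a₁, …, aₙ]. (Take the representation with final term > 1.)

377 = 15×24 + 17
24 = 1×17 + 7
17 = 2×7 + 3
7 = 2×3 + 1
3 = 3×1 + 0  (stop)
So 377/24 = [15; 1, 2, 2, 3].

[15; 1, 2, 2, 3]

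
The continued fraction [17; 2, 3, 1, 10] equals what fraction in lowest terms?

1692/97

Using pₖ = aₖpₖ₋₁ + pₖ₋₂ and qₖ = aₖqₖ₋₁ + qₖ₋₂:
  k=0: a=17, p=17, q=1
  k=1: a=2, p=35, q=2
  k=2: a=3, p=122, q=7
  k=3: a=1, p=157, q=9
  k=4: a=10, p=1692, q=97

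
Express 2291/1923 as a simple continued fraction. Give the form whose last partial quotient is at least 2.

2291 = 1×1923 + 368
1923 = 5×368 + 83
368 = 4×83 + 36
83 = 2×36 + 11
36 = 3×11 + 3
11 = 3×3 + 2
3 = 1×2 + 1
2 = 2×1 + 0  (stop)
So 2291/1923 = [1; 5, 4, 2, 3, 3, 1, 2].

[1; 5, 4, 2, 3, 3, 1, 2]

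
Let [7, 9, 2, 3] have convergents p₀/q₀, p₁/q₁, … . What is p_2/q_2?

Using pₖ = aₖpₖ₋₁ + pₖ₋₂, qₖ = aₖqₖ₋₁ + qₖ₋₂ (with p₋₁=1, p₋₂=0, q₋₁=0, q₋₂=1):
  k=0: a=7, p=7, q=1
  k=1: a=9, p=64, q=9
  k=2: a=2, p=135, q=19

135/19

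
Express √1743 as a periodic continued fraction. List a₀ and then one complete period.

a₀ = ⌊√1743⌋ = 41.
With m₀=0, d₀=1 and mₖ₊₁ = dₖaₖ − mₖ, dₖ₊₁ = (n − mₖ₊₁²)/dₖ, aₖ₊₁ = ⌊(a₀+mₖ₊₁)/dₖ₊₁⌋:
  k=1: m=41, d=62, a=1
  k=2: m=21, d=21, a=2
  k=3: m=21, d=62, a=1
  k=4: m=41, d=1, a=82
d=1 and a=2a₀=82 at k=4, so the next step gives (m, d) = (41, 62) again — its k=1 value — and the period has length 4.

[41; 1, 2, 1, 82]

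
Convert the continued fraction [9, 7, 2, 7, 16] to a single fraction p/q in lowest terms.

16505/1807

Using pₖ = aₖpₖ₋₁ + pₖ₋₂ and qₖ = aₖqₖ₋₁ + qₖ₋₂:
  k=0: a=9, p=9, q=1
  k=1: a=7, p=64, q=7
  k=2: a=2, p=137, q=15
  k=3: a=7, p=1023, q=112
  k=4: a=16, p=16505, q=1807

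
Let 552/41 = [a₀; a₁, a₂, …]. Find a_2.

6

552 = 13·41 + 19   →  a_0 = 13
41 = 2·19 + 3   →  a_1 = 2
19 = 6·3 + 1   →  a_2 = 6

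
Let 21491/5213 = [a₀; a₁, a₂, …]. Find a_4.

21491 = 4·5213 + 639   →  a_0 = 4
5213 = 8·639 + 101   →  a_1 = 8
639 = 6·101 + 33   →  a_2 = 6
101 = 3·33 + 2   →  a_3 = 3
33 = 16·2 + 1   →  a_4 = 16

16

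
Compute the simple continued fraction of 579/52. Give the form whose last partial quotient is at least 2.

579 = 11·52 + 7
52 = 7·7 + 3
7 = 2·3 + 1
3 = 3·1 + 0  (stop)
So 579/52 = [11; 7, 2, 3].

[11; 7, 2, 3]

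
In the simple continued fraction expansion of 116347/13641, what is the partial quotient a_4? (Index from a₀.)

116347 = 8·13641 + 7219   →  a_0 = 8
13641 = 1·7219 + 6422   →  a_1 = 1
7219 = 1·6422 + 797   →  a_2 = 1
6422 = 8·797 + 46   →  a_3 = 8
797 = 17·46 + 15   →  a_4 = 17

17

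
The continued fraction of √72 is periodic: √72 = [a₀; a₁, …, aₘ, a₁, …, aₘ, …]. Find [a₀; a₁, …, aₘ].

a₀ = ⌊√72⌋ = 8.
With m₀=0, d₀=1 and mₖ₊₁ = dₖaₖ − mₖ, dₖ₊₁ = (n − mₖ₊₁²)/dₖ, aₖ₊₁ = ⌊(a₀+mₖ₊₁)/dₖ₊₁⌋:
  k=1: m=8, d=8, a=2
  k=2: m=8, d=1, a=16
d=1 and a=2a₀=16 at k=2, so the next step gives (m, d) = (8, 8) again — its k=1 value — and the period has length 2.

[8; 2, 16]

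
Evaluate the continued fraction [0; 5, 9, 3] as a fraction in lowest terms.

28/143

Using pₖ = aₖpₖ₋₁ + pₖ₋₂ and qₖ = aₖqₖ₋₁ + qₖ₋₂:
  k=0: a=0, p=0, q=1
  k=1: a=5, p=1, q=5
  k=2: a=9, p=9, q=46
  k=3: a=3, p=28, q=143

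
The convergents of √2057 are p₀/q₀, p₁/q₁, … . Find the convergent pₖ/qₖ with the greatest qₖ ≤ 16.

635/14

√2057 = [45; 2, 1, 4, 1, 2, 90, …] (period length 6).
Convergents:
  p_0/q_0 = 45/1
  p_1/q_1 = 91/2
  p_2/q_2 = 136/3
  p_3/q_3 = 635/14
  p_4/q_4 = 771/17
q_3 = 14 ≤ 16 < 17 = q_4, so the answer is 635/14.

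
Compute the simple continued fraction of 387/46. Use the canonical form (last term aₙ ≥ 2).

[8; 2, 2, 2, 1, 2]

387 = 8*46 + 19
46 = 2*19 + 8
19 = 2*8 + 3
8 = 2*3 + 2
3 = 1*2 + 1
2 = 2*1 + 0  (stop)
So 387/46 = [8; 2, 2, 2, 1, 2].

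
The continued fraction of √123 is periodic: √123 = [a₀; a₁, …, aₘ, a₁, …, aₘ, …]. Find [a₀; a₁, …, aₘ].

a₀ = ⌊√123⌋ = 11.
With m₀=0, d₀=1 and mₖ₊₁ = dₖaₖ − mₖ, dₖ₊₁ = (n − mₖ₊₁²)/dₖ, aₖ₊₁ = ⌊(a₀+mₖ₊₁)/dₖ₊₁⌋:
  k=1: m=11, d=2, a=11
  k=2: m=11, d=1, a=22
d=1 and a=2a₀=22 at k=2, so the next step gives (m, d) = (11, 2) again — its k=1 value — and the period has length 2.

[11; 11, 22]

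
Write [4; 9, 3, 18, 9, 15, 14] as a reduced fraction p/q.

Fold from the inside: start with 14/1.
  15 + 1/14 = 211/14
  9 + 14/211 = 1913/211
  18 + 211/1913 = 34645/1913
  3 + 1913/34645 = 105848/34645
  9 + 34645/105848 = 987277/105848
  4 + 105848/987277 = 4054956/987277

4054956/987277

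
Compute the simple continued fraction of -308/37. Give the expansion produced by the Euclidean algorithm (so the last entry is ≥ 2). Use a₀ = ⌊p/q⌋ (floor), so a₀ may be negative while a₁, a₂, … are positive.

[-9; 1, 2, 12]

-308 = -9*37 + 25
37 = 1*25 + 12
25 = 2*12 + 1
12 = 12*1 + 0  (stop)
So -308/37 = [-9; 1, 2, 12].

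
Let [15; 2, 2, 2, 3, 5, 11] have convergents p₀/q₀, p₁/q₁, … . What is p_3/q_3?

Using pₖ = aₖpₖ₋₁ + pₖ₋₂, qₖ = aₖqₖ₋₁ + qₖ₋₂ (with p₋₁=1, p₋₂=0, q₋₁=0, q₋₂=1):
  k=0: a=15, p=15, q=1
  k=1: a=2, p=31, q=2
  k=2: a=2, p=77, q=5
  k=3: a=2, p=185, q=12

185/12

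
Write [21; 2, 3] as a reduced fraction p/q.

150/7

Using pₖ = aₖpₖ₋₁ + pₖ₋₂ and qₖ = aₖqₖ₋₁ + qₖ₋₂:
  k=0: a=21, p=21, q=1
  k=1: a=2, p=43, q=2
  k=2: a=3, p=150, q=7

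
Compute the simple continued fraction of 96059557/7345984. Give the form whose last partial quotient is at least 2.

96059557 = 13·7345984 + 561765
7345984 = 13·561765 + 43039
561765 = 13·43039 + 2258
43039 = 19·2258 + 137
2258 = 16·137 + 66
137 = 2·66 + 5
66 = 13·5 + 1
5 = 5·1 + 0  (stop)
So 96059557/7345984 = [13; 13, 13, 19, 16, 2, 13, 5].

[13; 13, 13, 19, 16, 2, 13, 5]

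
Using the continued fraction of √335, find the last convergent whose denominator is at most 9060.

√335 = [18; 3, 3, 3, 36, …] (period length 4).
Convergents:
  p_0/q_0 = 18/1
  p_1/q_1 = 55/3
  p_2/q_2 = 183/10
  p_3/q_3 = 604/33
  p_4/q_4 = 21927/1198
  p_5/q_5 = 66385/3627
  p_6/q_6 = 221082/12079
q_5 = 3627 ≤ 9060 < 12079 = q_6, so the answer is 66385/3627.

66385/3627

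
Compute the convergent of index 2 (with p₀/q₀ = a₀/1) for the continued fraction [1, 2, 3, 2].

10/7

Using pₖ = aₖpₖ₋₁ + pₖ₋₂, qₖ = aₖqₖ₋₁ + qₖ₋₂ (with p₋₁=1, p₋₂=0, q₋₁=0, q₋₂=1):
  k=0: a=1, p=1, q=1
  k=1: a=2, p=3, q=2
  k=2: a=3, p=10, q=7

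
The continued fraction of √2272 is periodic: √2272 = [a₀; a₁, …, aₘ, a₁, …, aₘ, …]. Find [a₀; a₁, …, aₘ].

[47; 1, 1, 1, 94]

a₀ = ⌊√2272⌋ = 47.
With m₀=0, d₀=1 and mₖ₊₁ = dₖaₖ − mₖ, dₖ₊₁ = (n − mₖ₊₁²)/dₖ, aₖ₊₁ = ⌊(a₀+mₖ₊₁)/dₖ₊₁⌋:
  k=1: m=47, d=63, a=1
  k=2: m=16, d=32, a=1
  k=3: m=16, d=63, a=1
  k=4: m=47, d=1, a=94
d=1 and a=2a₀=94 at k=4, so the next step gives (m, d) = (47, 63) again — its k=1 value — and the period has length 4.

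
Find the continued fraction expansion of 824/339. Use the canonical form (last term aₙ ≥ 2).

824 = 2·339 + 146
339 = 2·146 + 47
146 = 3·47 + 5
47 = 9·5 + 2
5 = 2·2 + 1
2 = 2·1 + 0  (stop)
So 824/339 = [2; 2, 3, 9, 2, 2].

[2; 2, 3, 9, 2, 2]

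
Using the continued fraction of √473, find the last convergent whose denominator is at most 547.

√473 = [21; 1, 2, 1, 42, …] (period length 4).
Convergents:
  p_0/q_0 = 21/1
  p_1/q_1 = 22/1
  p_2/q_2 = 65/3
  p_3/q_3 = 87/4
  p_4/q_4 = 3719/171
  p_5/q_5 = 3806/175
  p_6/q_6 = 11331/521
  p_7/q_7 = 15137/696
q_6 = 521 ≤ 547 < 696 = q_7, so the answer is 11331/521.

11331/521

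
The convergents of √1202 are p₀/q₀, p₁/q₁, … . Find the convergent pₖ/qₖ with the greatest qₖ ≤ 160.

√1202 = [34; 1, 2, 34, 2, 1, 68, …] (period length 6).
Convergents:
  p_0/q_0 = 34/1
  p_1/q_1 = 35/1
  p_2/q_2 = 104/3
  p_3/q_3 = 3571/103
  p_4/q_4 = 7246/209
q_3 = 103 ≤ 160 < 209 = q_4, so the answer is 3571/103.

3571/103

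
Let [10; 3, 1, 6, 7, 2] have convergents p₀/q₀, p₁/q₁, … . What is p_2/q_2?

41/4

Using pₖ = aₖpₖ₋₁ + pₖ₋₂, qₖ = aₖqₖ₋₁ + qₖ₋₂ (with p₋₁=1, p₋₂=0, q₋₁=0, q₋₂=1):
  k=0: a=10, p=10, q=1
  k=1: a=3, p=31, q=3
  k=2: a=1, p=41, q=4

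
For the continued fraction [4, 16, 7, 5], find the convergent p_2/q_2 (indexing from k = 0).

Using pₖ = aₖpₖ₋₁ + pₖ₋₂, qₖ = aₖqₖ₋₁ + qₖ₋₂ (with p₋₁=1, p₋₂=0, q₋₁=0, q₋₂=1):
  k=0: a=4, p=4, q=1
  k=1: a=16, p=65, q=16
  k=2: a=7, p=459, q=113

459/113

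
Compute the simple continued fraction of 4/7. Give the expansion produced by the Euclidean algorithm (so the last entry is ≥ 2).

4 = 0*7 + 4
7 = 1*4 + 3
4 = 1*3 + 1
3 = 3*1 + 0  (stop)
So 4/7 = [0; 1, 1, 3].

[0; 1, 1, 3]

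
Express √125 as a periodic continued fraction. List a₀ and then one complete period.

a₀ = ⌊√125⌋ = 11.
With m₀=0, d₀=1 and mₖ₊₁ = dₖaₖ − mₖ, dₖ₊₁ = (n − mₖ₊₁²)/dₖ, aₖ₊₁ = ⌊(a₀+mₖ₊₁)/dₖ₊₁⌋:
  k=1: m=11, d=4, a=5
  k=2: m=9, d=11, a=1
  k=3: m=2, d=11, a=1
  k=4: m=9, d=4, a=5
  k=5: m=11, d=1, a=22
d=1 and a=2a₀=22 at k=5, so the next step gives (m, d) = (11, 4) again — its k=1 value — and the period has length 5.

[11; 5, 1, 1, 5, 22]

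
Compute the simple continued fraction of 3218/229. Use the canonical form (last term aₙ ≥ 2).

3218 = 14×229 + 12
229 = 19×12 + 1
12 = 12×1 + 0  (stop)
So 3218/229 = [14; 19, 12].

[14; 19, 12]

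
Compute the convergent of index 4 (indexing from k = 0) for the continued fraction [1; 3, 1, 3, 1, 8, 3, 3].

Using pₖ = aₖpₖ₋₁ + pₖ₋₂, qₖ = aₖqₖ₋₁ + qₖ₋₂ (with p₋₁=1, p₋₂=0, q₋₁=0, q₋₂=1):
  k=0: a=1, p=1, q=1
  k=1: a=3, p=4, q=3
  k=2: a=1, p=5, q=4
  k=3: a=3, p=19, q=15
  k=4: a=1, p=24, q=19

24/19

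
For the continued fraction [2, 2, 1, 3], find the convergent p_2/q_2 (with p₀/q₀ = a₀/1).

Using pₖ = aₖpₖ₋₁ + pₖ₋₂, qₖ = aₖqₖ₋₁ + qₖ₋₂ (with p₋₁=1, p₋₂=0, q₋₁=0, q₋₂=1):
  k=0: a=2, p=2, q=1
  k=1: a=2, p=5, q=2
  k=2: a=1, p=7, q=3

7/3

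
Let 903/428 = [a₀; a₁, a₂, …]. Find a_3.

2

903 = 2·428 + 47   →  a_0 = 2
428 = 9·47 + 5   →  a_1 = 9
47 = 9·5 + 2   →  a_2 = 9
5 = 2·2 + 1   →  a_3 = 2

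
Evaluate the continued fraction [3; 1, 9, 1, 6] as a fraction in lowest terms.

Using pₖ = aₖpₖ₋₁ + pₖ₋₂ and qₖ = aₖqₖ₋₁ + qₖ₋₂:
  k=0: a=3, p=3, q=1
  k=1: a=1, p=4, q=1
  k=2: a=9, p=39, q=10
  k=3: a=1, p=43, q=11
  k=4: a=6, p=297, q=76

297/76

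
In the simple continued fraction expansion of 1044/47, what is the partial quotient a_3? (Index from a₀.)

1044 = 22·47 + 10   →  a_0 = 22
47 = 4·10 + 7   →  a_1 = 4
10 = 1·7 + 3   →  a_2 = 1
7 = 2·3 + 1   →  a_3 = 2

2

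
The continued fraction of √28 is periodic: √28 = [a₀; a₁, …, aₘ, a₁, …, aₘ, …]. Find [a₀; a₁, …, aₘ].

[5; 3, 2, 3, 10]

a₀ = ⌊√28⌋ = 5.
With m₀=0, d₀=1 and mₖ₊₁ = dₖaₖ − mₖ, dₖ₊₁ = (n − mₖ₊₁²)/dₖ, aₖ₊₁ = ⌊(a₀+mₖ₊₁)/dₖ₊₁⌋:
  k=1: m=5, d=3, a=3
  k=2: m=4, d=4, a=2
  k=3: m=4, d=3, a=3
  k=4: m=5, d=1, a=10
d=1 and a=2a₀=10 at k=4, so the next step gives (m, d) = (5, 3) again — its k=1 value — and the period has length 4.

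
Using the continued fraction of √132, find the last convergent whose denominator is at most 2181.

23771/2069

√132 = [11; 2, 22, …] (period length 2).
Convergents:
  p_0/q_0 = 11/1
  p_1/q_1 = 23/2
  p_2/q_2 = 517/45
  p_3/q_3 = 1057/92
  p_4/q_4 = 23771/2069
  p_5/q_5 = 48599/4230
q_4 = 2069 ≤ 2181 < 4230 = q_5, so the answer is 23771/2069.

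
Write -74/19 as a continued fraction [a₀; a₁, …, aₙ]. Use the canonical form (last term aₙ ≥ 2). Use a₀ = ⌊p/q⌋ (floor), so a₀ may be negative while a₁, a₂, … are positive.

-74 = -4×19 + 2
19 = 9×2 + 1
2 = 2×1 + 0  (stop)
So -74/19 = [-4; 9, 2].

[-4; 9, 2]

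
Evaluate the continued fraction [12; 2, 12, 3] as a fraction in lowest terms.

Using pₖ = aₖpₖ₋₁ + pₖ₋₂ and qₖ = aₖqₖ₋₁ + qₖ₋₂:
  k=0: a=12, p=12, q=1
  k=1: a=2, p=25, q=2
  k=2: a=12, p=312, q=25
  k=3: a=3, p=961, q=77

961/77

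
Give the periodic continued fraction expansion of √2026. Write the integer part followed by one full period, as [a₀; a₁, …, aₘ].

a₀ = ⌊√2026⌋ = 45.
With m₀=0, d₀=1 and mₖ₊₁ = dₖaₖ − mₖ, dₖ₊₁ = (n − mₖ₊₁²)/dₖ, aₖ₊₁ = ⌊(a₀+mₖ₊₁)/dₖ₊₁⌋:
  k=1: m=45, d=1, a=90
d=1 and a=2a₀=90 at k=1, so the next step gives (m, d) = (45, 1) again — its k=1 value — and the period has length 1.

[45; 90]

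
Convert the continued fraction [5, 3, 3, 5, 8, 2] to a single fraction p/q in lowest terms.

Fold from the inside: start with 2/1.
  8 + 1/2 = 17/2
  5 + 2/17 = 87/17
  3 + 17/87 = 278/87
  3 + 87/278 = 921/278
  5 + 278/921 = 4883/921

4883/921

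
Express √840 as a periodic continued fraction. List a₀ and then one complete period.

[28; 1, 56]

a₀ = ⌊√840⌋ = 28.
With m₀=0, d₀=1 and mₖ₊₁ = dₖaₖ − mₖ, dₖ₊₁ = (n − mₖ₊₁²)/dₖ, aₖ₊₁ = ⌊(a₀+mₖ₊₁)/dₖ₊₁⌋:
  k=1: m=28, d=56, a=1
  k=2: m=28, d=1, a=56
d=1 and a=2a₀=56 at k=2, so the next step gives (m, d) = (28, 56) again — its k=1 value — and the period has length 2.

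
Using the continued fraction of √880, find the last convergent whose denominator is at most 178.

√880 = [29; 1, 1, 1, 58, …] (period length 4).
Convergents:
  p_0/q_0 = 29/1
  p_1/q_1 = 30/1
  p_2/q_2 = 59/2
  p_3/q_3 = 89/3
  p_4/q_4 = 5221/176
  p_5/q_5 = 5310/179
q_4 = 176 ≤ 178 < 179 = q_5, so the answer is 5221/176.

5221/176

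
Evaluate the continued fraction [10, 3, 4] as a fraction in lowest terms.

134/13

Using pₖ = aₖpₖ₋₁ + pₖ₋₂ and qₖ = aₖqₖ₋₁ + qₖ₋₂:
  k=0: a=10, p=10, q=1
  k=1: a=3, p=31, q=3
  k=2: a=4, p=134, q=13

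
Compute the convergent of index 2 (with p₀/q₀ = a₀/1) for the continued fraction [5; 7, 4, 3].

Using pₖ = aₖpₖ₋₁ + pₖ₋₂, qₖ = aₖqₖ₋₁ + qₖ₋₂ (with p₋₁=1, p₋₂=0, q₋₁=0, q₋₂=1):
  k=0: a=5, p=5, q=1
  k=1: a=7, p=36, q=7
  k=2: a=4, p=149, q=29

149/29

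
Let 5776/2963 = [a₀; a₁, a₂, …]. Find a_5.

5776 = 1·2963 + 2813   →  a_0 = 1
2963 = 1·2813 + 150   →  a_1 = 1
2813 = 18·150 + 113   →  a_2 = 18
150 = 1·113 + 37   →  a_3 = 1
113 = 3·37 + 2   →  a_4 = 3
37 = 18·2 + 1   →  a_5 = 18

18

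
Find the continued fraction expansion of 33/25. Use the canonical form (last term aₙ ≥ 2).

[1; 3, 8]

33 = 1*25 + 8
25 = 3*8 + 1
8 = 8*1 + 0  (stop)
So 33/25 = [1; 3, 8].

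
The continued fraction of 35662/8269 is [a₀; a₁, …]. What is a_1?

3

35662 = 4·8269 + 2586   →  a_0 = 4
8269 = 3·2586 + 511   →  a_1 = 3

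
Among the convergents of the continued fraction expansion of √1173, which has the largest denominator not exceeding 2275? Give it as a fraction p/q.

37537/1096

√1173 = [34; 4, 68, …] (period length 2).
Convergents:
  p_0/q_0 = 34/1
  p_1/q_1 = 137/4
  p_2/q_2 = 9350/273
  p_3/q_3 = 37537/1096
  p_4/q_4 = 2561866/74801
q_3 = 1096 ≤ 2275 < 74801 = q_4, so the answer is 37537/1096.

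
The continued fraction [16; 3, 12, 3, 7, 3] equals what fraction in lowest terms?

Fold from the inside: start with 3/1.
  7 + 1/3 = 22/3
  3 + 3/22 = 69/22
  12 + 22/69 = 850/69
  3 + 69/850 = 2619/850
  16 + 850/2619 = 42754/2619

42754/2619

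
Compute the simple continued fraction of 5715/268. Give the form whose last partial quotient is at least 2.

5715 = 21*268 + 87
268 = 3*87 + 7
87 = 12*7 + 3
7 = 2*3 + 1
3 = 3*1 + 0  (stop)
So 5715/268 = [21; 3, 12, 2, 3].

[21; 3, 12, 2, 3]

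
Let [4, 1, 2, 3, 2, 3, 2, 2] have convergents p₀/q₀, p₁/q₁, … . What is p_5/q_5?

Using pₖ = aₖpₖ₋₁ + pₖ₋₂, qₖ = aₖqₖ₋₁ + qₖ₋₂ (with p₋₁=1, p₋₂=0, q₋₁=0, q₋₂=1):
  k=0: a=4, p=4, q=1
  k=1: a=1, p=5, q=1
  k=2: a=2, p=14, q=3
  k=3: a=3, p=47, q=10
  k=4: a=2, p=108, q=23
  k=5: a=3, p=371, q=79

371/79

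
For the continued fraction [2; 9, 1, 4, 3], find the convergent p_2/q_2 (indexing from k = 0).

Using pₖ = aₖpₖ₋₁ + pₖ₋₂, qₖ = aₖqₖ₋₁ + qₖ₋₂ (with p₋₁=1, p₋₂=0, q₋₁=0, q₋₂=1):
  k=0: a=2, p=2, q=1
  k=1: a=9, p=19, q=9
  k=2: a=1, p=21, q=10

21/10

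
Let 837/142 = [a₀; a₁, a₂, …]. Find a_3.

2

837 = 5·142 + 127   →  a_0 = 5
142 = 1·127 + 15   →  a_1 = 1
127 = 8·15 + 7   →  a_2 = 8
15 = 2·7 + 1   →  a_3 = 2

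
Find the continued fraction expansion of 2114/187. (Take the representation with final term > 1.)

2114 = 11·187 + 57
187 = 3·57 + 16
57 = 3·16 + 9
16 = 1·9 + 7
9 = 1·7 + 2
7 = 3·2 + 1
2 = 2·1 + 0  (stop)
So 2114/187 = [11; 3, 3, 1, 1, 3, 2].

[11; 3, 3, 1, 1, 3, 2]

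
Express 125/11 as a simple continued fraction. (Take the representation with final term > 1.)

[11; 2, 1, 3]

125 = 11×11 + 4
11 = 2×4 + 3
4 = 1×3 + 1
3 = 3×1 + 0  (stop)
So 125/11 = [11; 2, 1, 3].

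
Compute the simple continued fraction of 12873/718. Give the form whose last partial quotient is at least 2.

[17; 1, 13, 12, 1, 3]

12873 = 17·718 + 667
718 = 1·667 + 51
667 = 13·51 + 4
51 = 12·4 + 3
4 = 1·3 + 1
3 = 3·1 + 0  (stop)
So 12873/718 = [17; 1, 13, 12, 1, 3].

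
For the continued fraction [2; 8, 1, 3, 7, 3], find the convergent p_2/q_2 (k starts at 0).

Using pₖ = aₖpₖ₋₁ + pₖ₋₂, qₖ = aₖqₖ₋₁ + qₖ₋₂ (with p₋₁=1, p₋₂=0, q₋₁=0, q₋₂=1):
  k=0: a=2, p=2, q=1
  k=1: a=8, p=17, q=8
  k=2: a=1, p=19, q=9

19/9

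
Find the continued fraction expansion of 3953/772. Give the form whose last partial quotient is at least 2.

3953 = 5·772 + 93
772 = 8·93 + 28
93 = 3·28 + 9
28 = 3·9 + 1
9 = 9·1 + 0  (stop)
So 3953/772 = [5; 8, 3, 3, 9].

[5; 8, 3, 3, 9]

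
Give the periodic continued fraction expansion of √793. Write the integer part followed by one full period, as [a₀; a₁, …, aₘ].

[28; 6, 4, 6, 56]

a₀ = ⌊√793⌋ = 28.
With m₀=0, d₀=1 and mₖ₊₁ = dₖaₖ − mₖ, dₖ₊₁ = (n − mₖ₊₁²)/dₖ, aₖ₊₁ = ⌊(a₀+mₖ₊₁)/dₖ₊₁⌋:
  k=1: m=28, d=9, a=6
  k=2: m=26, d=13, a=4
  k=3: m=26, d=9, a=6
  k=4: m=28, d=1, a=56
d=1 and a=2a₀=56 at k=4, so the next step gives (m, d) = (28, 9) again — its k=1 value — and the period has length 4.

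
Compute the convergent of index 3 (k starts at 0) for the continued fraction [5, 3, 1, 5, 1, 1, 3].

121/23

Using pₖ = aₖpₖ₋₁ + pₖ₋₂, qₖ = aₖqₖ₋₁ + qₖ₋₂ (with p₋₁=1, p₋₂=0, q₋₁=0, q₋₂=1):
  k=0: a=5, p=5, q=1
  k=1: a=3, p=16, q=3
  k=2: a=1, p=21, q=4
  k=3: a=5, p=121, q=23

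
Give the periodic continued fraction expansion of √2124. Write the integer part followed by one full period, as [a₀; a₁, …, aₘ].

a₀ = ⌊√2124⌋ = 46.
With m₀=0, d₀=1 and mₖ₊₁ = dₖaₖ − mₖ, dₖ₊₁ = (n − mₖ₊₁²)/dₖ, aₖ₊₁ = ⌊(a₀+mₖ₊₁)/dₖ₊₁⌋:
  k=1: m=46, d=8, a=11
  k=2: m=42, d=45, a=1
  k=3: m=3, d=47, a=1
  k=4: m=44, d=4, a=22
  k=5: m=44, d=47, a=1
  k=6: m=3, d=45, a=1
  k=7: m=42, d=8, a=11
  k=8: m=46, d=1, a=92
d=1 and a=2a₀=92 at k=8, so the next step gives (m, d) = (46, 8) again — its k=1 value — and the period has length 8.

[46; 11, 1, 1, 22, 1, 1, 11, 92]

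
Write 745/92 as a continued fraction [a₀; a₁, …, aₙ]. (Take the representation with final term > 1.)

[8; 10, 4, 2]

745 = 8·92 + 9
92 = 10·9 + 2
9 = 4·2 + 1
2 = 2·1 + 0  (stop)
So 745/92 = [8; 10, 4, 2].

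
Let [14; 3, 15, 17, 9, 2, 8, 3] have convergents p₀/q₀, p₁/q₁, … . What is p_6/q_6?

Using pₖ = aₖpₖ₋₁ + pₖ₋₂, qₖ = aₖqₖ₋₁ + qₖ₋₂ (with p₋₁=1, p₋₂=0, q₋₁=0, q₋₂=1):
  k=0: a=14, p=14, q=1
  k=1: a=3, p=43, q=3
  k=2: a=15, p=659, q=46
  k=3: a=17, p=11246, q=785
  k=4: a=9, p=101873, q=7111
  k=5: a=2, p=214992, q=15007
  k=6: a=8, p=1821809, q=127167

1821809/127167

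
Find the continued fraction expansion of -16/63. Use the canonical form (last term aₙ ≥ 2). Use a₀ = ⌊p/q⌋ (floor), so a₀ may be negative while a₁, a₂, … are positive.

[-1; 1, 2, 1, 15]

-16 = -1·63 + 47
63 = 1·47 + 16
47 = 2·16 + 15
16 = 1·15 + 1
15 = 15·1 + 0  (stop)
So -16/63 = [-1; 1, 2, 1, 15].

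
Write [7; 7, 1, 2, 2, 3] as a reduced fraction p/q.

1319/185

Fold from the inside: start with 3/1.
  2 + 1/3 = 7/3
  2 + 3/7 = 17/7
  1 + 7/17 = 24/17
  7 + 17/24 = 185/24
  7 + 24/185 = 1319/185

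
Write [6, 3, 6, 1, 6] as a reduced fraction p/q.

Using pₖ = aₖpₖ₋₁ + pₖ₋₂ and qₖ = aₖqₖ₋₁ + qₖ₋₂:
  k=0: a=6, p=6, q=1
  k=1: a=3, p=19, q=3
  k=2: a=6, p=120, q=19
  k=3: a=1, p=139, q=22
  k=4: a=6, p=954, q=151

954/151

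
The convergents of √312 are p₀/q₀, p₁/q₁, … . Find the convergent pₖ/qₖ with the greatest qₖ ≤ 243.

√312 = [17; 1, 1, 1, 34, …] (period length 4).
Convergents:
  p_0/q_0 = 17/1
  p_1/q_1 = 18/1
  p_2/q_2 = 35/2
  p_3/q_3 = 53/3
  p_4/q_4 = 1837/104
  p_5/q_5 = 1890/107
  p_6/q_6 = 3727/211
  p_7/q_7 = 5617/318
q_6 = 211 ≤ 243 < 318 = q_7, so the answer is 3727/211.

3727/211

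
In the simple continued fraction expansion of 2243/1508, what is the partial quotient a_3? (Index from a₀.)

2243 = 1·1508 + 735   →  a_0 = 1
1508 = 2·735 + 38   →  a_1 = 2
735 = 19·38 + 13   →  a_2 = 19
38 = 2·13 + 12   →  a_3 = 2

2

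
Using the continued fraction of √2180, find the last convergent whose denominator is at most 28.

√2180 = [46; 1, 2, 4, 2, 1, 92, …] (period length 6).
Convergents:
  p_0/q_0 = 46/1
  p_1/q_1 = 47/1
  p_2/q_2 = 140/3
  p_3/q_3 = 607/13
  p_4/q_4 = 1354/29
q_3 = 13 ≤ 28 < 29 = q_4, so the answer is 607/13.

607/13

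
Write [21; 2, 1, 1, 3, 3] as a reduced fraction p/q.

Fold from the inside: start with 3/1.
  3 + 1/3 = 10/3
  1 + 3/10 = 13/10
  1 + 10/13 = 23/13
  2 + 13/23 = 59/23
  21 + 23/59 = 1262/59

1262/59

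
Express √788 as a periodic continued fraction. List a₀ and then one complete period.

[28; 14, 56]

a₀ = ⌊√788⌋ = 28.
With m₀=0, d₀=1 and mₖ₊₁ = dₖaₖ − mₖ, dₖ₊₁ = (n − mₖ₊₁²)/dₖ, aₖ₊₁ = ⌊(a₀+mₖ₊₁)/dₖ₊₁⌋:
  k=1: m=28, d=4, a=14
  k=2: m=28, d=1, a=56
d=1 and a=2a₀=56 at k=2, so the next step gives (m, d) = (28, 4) again — its k=1 value — and the period has length 2.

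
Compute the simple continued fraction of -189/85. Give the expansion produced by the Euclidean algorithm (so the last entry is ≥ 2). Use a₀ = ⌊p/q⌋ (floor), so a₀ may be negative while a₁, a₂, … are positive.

[-3; 1, 3, 2, 9]

-189 = -3*85 + 66
85 = 1*66 + 19
66 = 3*19 + 9
19 = 2*9 + 1
9 = 9*1 + 0  (stop)
So -189/85 = [-3; 1, 3, 2, 9].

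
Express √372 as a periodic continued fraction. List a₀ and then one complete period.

[19; 3, 2, 12, 2, 3, 38]

a₀ = ⌊√372⌋ = 19.
With m₀=0, d₀=1 and mₖ₊₁ = dₖaₖ − mₖ, dₖ₊₁ = (n − mₖ₊₁²)/dₖ, aₖ₊₁ = ⌊(a₀+mₖ₊₁)/dₖ₊₁⌋:
  k=1: m=19, d=11, a=3
  k=2: m=14, d=16, a=2
  k=3: m=18, d=3, a=12
  k=4: m=18, d=16, a=2
  k=5: m=14, d=11, a=3
  k=6: m=19, d=1, a=38
d=1 and a=2a₀=38 at k=6, so the next step gives (m, d) = (19, 11) again — its k=1 value — and the period has length 6.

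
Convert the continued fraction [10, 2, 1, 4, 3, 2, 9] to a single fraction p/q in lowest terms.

10159/981

Fold from the inside: start with 9/1.
  2 + 1/9 = 19/9
  3 + 9/19 = 66/19
  4 + 19/66 = 283/66
  1 + 66/283 = 349/283
  2 + 283/349 = 981/349
  10 + 349/981 = 10159/981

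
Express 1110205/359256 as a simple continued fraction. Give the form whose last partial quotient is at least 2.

[3; 11, 13, 4, 12, 4, 12]

1110205 = 3·359256 + 32437
359256 = 11·32437 + 2449
32437 = 13·2449 + 600
2449 = 4·600 + 49
600 = 12·49 + 12
49 = 4·12 + 1
12 = 12·1 + 0  (stop)
So 1110205/359256 = [3; 11, 13, 4, 12, 4, 12].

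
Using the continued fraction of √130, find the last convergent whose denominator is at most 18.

57/5

√130 = [11; 2, 2, 22, …] (period length 3).
Convergents:
  p_0/q_0 = 11/1
  p_1/q_1 = 23/2
  p_2/q_2 = 57/5
  p_3/q_3 = 1277/112
q_2 = 5 ≤ 18 < 112 = q_3, so the answer is 57/5.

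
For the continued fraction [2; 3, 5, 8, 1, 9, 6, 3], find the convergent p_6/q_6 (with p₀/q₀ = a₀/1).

Using pₖ = aₖpₖ₋₁ + pₖ₋₂, qₖ = aₖqₖ₋₁ + qₖ₋₂ (with p₋₁=1, p₋₂=0, q₋₁=0, q₋₂=1):
  k=0: a=2, p=2, q=1
  k=1: a=3, p=7, q=3
  k=2: a=5, p=37, q=16
  k=3: a=8, p=303, q=131
  k=4: a=1, p=340, q=147
  k=5: a=9, p=3363, q=1454
  k=6: a=6, p=20518, q=8871

20518/8871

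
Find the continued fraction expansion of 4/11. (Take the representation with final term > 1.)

4 = 0·11 + 4
11 = 2·4 + 3
4 = 1·3 + 1
3 = 3·1 + 0  (stop)
So 4/11 = [0; 2, 1, 3].

[0; 2, 1, 3]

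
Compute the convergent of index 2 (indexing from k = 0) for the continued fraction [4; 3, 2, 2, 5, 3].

30/7

Using pₖ = aₖpₖ₋₁ + pₖ₋₂, qₖ = aₖqₖ₋₁ + qₖ₋₂ (with p₋₁=1, p₋₂=0, q₋₁=0, q₋₂=1):
  k=0: a=4, p=4, q=1
  k=1: a=3, p=13, q=3
  k=2: a=2, p=30, q=7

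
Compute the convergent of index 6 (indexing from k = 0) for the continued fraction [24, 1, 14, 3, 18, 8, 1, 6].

190327/7633

Using pₖ = aₖpₖ₋₁ + pₖ₋₂, qₖ = aₖqₖ₋₁ + qₖ₋₂ (with p₋₁=1, p₋₂=0, q₋₁=0, q₋₂=1):
  k=0: a=24, p=24, q=1
  k=1: a=1, p=25, q=1
  k=2: a=14, p=374, q=15
  k=3: a=3, p=1147, q=46
  k=4: a=18, p=21020, q=843
  k=5: a=8, p=169307, q=6790
  k=6: a=1, p=190327, q=7633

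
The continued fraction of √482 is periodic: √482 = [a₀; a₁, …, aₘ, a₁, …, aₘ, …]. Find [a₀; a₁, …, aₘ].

a₀ = ⌊√482⌋ = 21.
With m₀=0, d₀=1 and mₖ₊₁ = dₖaₖ − mₖ, dₖ₊₁ = (n − mₖ₊₁²)/dₖ, aₖ₊₁ = ⌊(a₀+mₖ₊₁)/dₖ₊₁⌋:
  k=1: m=21, d=41, a=1
  k=2: m=20, d=2, a=20
  k=3: m=20, d=41, a=1
  k=4: m=21, d=1, a=42
d=1 and a=2a₀=42 at k=4, so the next step gives (m, d) = (21, 41) again — its k=1 value — and the period has length 4.

[21; 1, 20, 1, 42]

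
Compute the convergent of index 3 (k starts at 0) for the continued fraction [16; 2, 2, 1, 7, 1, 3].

Using pₖ = aₖpₖ₋₁ + pₖ₋₂, qₖ = aₖqₖ₋₁ + qₖ₋₂ (with p₋₁=1, p₋₂=0, q₋₁=0, q₋₂=1):
  k=0: a=16, p=16, q=1
  k=1: a=2, p=33, q=2
  k=2: a=2, p=82, q=5
  k=3: a=1, p=115, q=7

115/7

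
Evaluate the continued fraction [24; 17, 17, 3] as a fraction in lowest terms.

Fold from the inside: start with 3/1.
  17 + 1/3 = 52/3
  17 + 3/52 = 887/52
  24 + 52/887 = 21340/887

21340/887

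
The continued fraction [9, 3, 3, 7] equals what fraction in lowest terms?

Using pₖ = aₖpₖ₋₁ + pₖ₋₂ and qₖ = aₖqₖ₋₁ + qₖ₋₂:
  k=0: a=9, p=9, q=1
  k=1: a=3, p=28, q=3
  k=2: a=3, p=93, q=10
  k=3: a=7, p=679, q=73

679/73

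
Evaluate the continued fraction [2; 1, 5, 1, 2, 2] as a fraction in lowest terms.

134/47

Fold from the inside: start with 2/1.
  2 + 1/2 = 5/2
  1 + 2/5 = 7/5
  5 + 5/7 = 40/7
  1 + 7/40 = 47/40
  2 + 40/47 = 134/47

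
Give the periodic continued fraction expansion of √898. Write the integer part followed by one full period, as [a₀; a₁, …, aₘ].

[29; 1, 28, 1, 58]

a₀ = ⌊√898⌋ = 29.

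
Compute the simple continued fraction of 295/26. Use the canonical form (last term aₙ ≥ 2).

295 = 11·26 + 9
26 = 2·9 + 8
9 = 1·8 + 1
8 = 8·1 + 0  (stop)
So 295/26 = [11; 2, 1, 8].

[11; 2, 1, 8]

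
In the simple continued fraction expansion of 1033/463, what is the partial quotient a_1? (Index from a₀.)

4

1033 = 2·463 + 107   →  a_0 = 2
463 = 4·107 + 35   →  a_1 = 4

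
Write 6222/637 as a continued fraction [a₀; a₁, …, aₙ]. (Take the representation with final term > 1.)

6222 = 9·637 + 489
637 = 1·489 + 148
489 = 3·148 + 45
148 = 3·45 + 13
45 = 3·13 + 6
13 = 2·6 + 1
6 = 6·1 + 0  (stop)
So 6222/637 = [9; 1, 3, 3, 3, 2, 6].

[9; 1, 3, 3, 3, 2, 6]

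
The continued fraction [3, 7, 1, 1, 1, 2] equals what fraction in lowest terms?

Using pₖ = aₖpₖ₋₁ + pₖ₋₂ and qₖ = aₖqₖ₋₁ + qₖ₋₂:
  k=0: a=3, p=3, q=1
  k=1: a=7, p=22, q=7
  k=2: a=1, p=25, q=8
  k=3: a=1, p=47, q=15
  k=4: a=1, p=72, q=23
  k=5: a=2, p=191, q=61

191/61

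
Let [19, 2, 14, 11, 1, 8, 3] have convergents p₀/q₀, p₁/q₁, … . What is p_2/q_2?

Using pₖ = aₖpₖ₋₁ + pₖ₋₂, qₖ = aₖqₖ₋₁ + qₖ₋₂ (with p₋₁=1, p₋₂=0, q₋₁=0, q₋₂=1):
  k=0: a=19, p=19, q=1
  k=1: a=2, p=39, q=2
  k=2: a=14, p=565, q=29

565/29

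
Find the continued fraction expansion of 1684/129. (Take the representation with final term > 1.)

1684 = 13*129 + 7
129 = 18*7 + 3
7 = 2*3 + 1
3 = 3*1 + 0  (stop)
So 1684/129 = [13; 18, 2, 3].

[13; 18, 2, 3]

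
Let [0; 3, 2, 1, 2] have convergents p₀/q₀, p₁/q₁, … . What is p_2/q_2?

2/7

Using pₖ = aₖpₖ₋₁ + pₖ₋₂, qₖ = aₖqₖ₋₁ + qₖ₋₂ (with p₋₁=1, p₋₂=0, q₋₁=0, q₋₂=1):
  k=0: a=0, p=0, q=1
  k=1: a=3, p=1, q=3
  k=2: a=2, p=2, q=7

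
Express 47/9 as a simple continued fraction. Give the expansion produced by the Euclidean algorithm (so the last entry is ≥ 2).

[5; 4, 2]

47 = 5*9 + 2
9 = 4*2 + 1
2 = 2*1 + 0  (stop)
So 47/9 = [5; 4, 2].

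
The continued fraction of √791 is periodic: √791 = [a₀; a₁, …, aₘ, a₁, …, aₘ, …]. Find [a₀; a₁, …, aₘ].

[28; 8, 56]

a₀ = ⌊√791⌋ = 28.
With m₀=0, d₀=1 and mₖ₊₁ = dₖaₖ − mₖ, dₖ₊₁ = (n − mₖ₊₁²)/dₖ, aₖ₊₁ = ⌊(a₀+mₖ₊₁)/dₖ₊₁⌋:
  k=1: m=28, d=7, a=8
  k=2: m=28, d=1, a=56
d=1 and a=2a₀=56 at k=2, so the next step gives (m, d) = (28, 7) again — its k=1 value — and the period has length 2.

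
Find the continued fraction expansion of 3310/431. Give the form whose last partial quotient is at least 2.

[7; 1, 2, 8, 8, 2]

3310 = 7·431 + 293
431 = 1·293 + 138
293 = 2·138 + 17
138 = 8·17 + 2
17 = 8·2 + 1
2 = 2·1 + 0  (stop)
So 3310/431 = [7; 1, 2, 8, 8, 2].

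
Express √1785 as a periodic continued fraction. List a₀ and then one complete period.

a₀ = ⌊√1785⌋ = 42.
With m₀=0, d₀=1 and mₖ₊₁ = dₖaₖ − mₖ, dₖ₊₁ = (n − mₖ₊₁²)/dₖ, aₖ₊₁ = ⌊(a₀+mₖ₊₁)/dₖ₊₁⌋:
  k=1: m=42, d=21, a=4
  k=2: m=42, d=1, a=84
d=1 and a=2a₀=84 at k=2, so the next step gives (m, d) = (42, 21) again — its k=1 value — and the period has length 2.

[42; 4, 84]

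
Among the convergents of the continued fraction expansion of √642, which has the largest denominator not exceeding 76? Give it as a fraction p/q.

√642 = [25; 2, 1, 24, 1, 2, 50, …] (period length 6).
Convergents:
  p_0/q_0 = 25/1
  p_1/q_1 = 51/2
  p_2/q_2 = 76/3
  p_3/q_3 = 1875/74
  p_4/q_4 = 1951/77
q_3 = 74 ≤ 76 < 77 = q_4, so the answer is 1875/74.

1875/74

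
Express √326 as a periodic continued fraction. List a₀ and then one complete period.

[18; 18, 36]

a₀ = ⌊√326⌋ = 18.
With m₀=0, d₀=1 and mₖ₊₁ = dₖaₖ − mₖ, dₖ₊₁ = (n − mₖ₊₁²)/dₖ, aₖ₊₁ = ⌊(a₀+mₖ₊₁)/dₖ₊₁⌋:
  k=1: m=18, d=2, a=18
  k=2: m=18, d=1, a=36
d=1 and a=2a₀=36 at k=2, so the next step gives (m, d) = (18, 2) again — its k=1 value — and the period has length 2.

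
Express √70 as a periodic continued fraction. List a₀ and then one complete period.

[8; 2, 1, 2, 1, 2, 16]

a₀ = ⌊√70⌋ = 8.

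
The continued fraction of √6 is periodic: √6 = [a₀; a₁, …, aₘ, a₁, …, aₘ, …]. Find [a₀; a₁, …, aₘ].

[2; 2, 4]

a₀ = ⌊√6⌋ = 2.
With m₀=0, d₀=1 and mₖ₊₁ = dₖaₖ − mₖ, dₖ₊₁ = (n − mₖ₊₁²)/dₖ, aₖ₊₁ = ⌊(a₀+mₖ₊₁)/dₖ₊₁⌋:
  k=1: m=2, d=2, a=2
  k=2: m=2, d=1, a=4
d=1 and a=2a₀=4 at k=2, so the next step gives (m, d) = (2, 2) again — its k=1 value — and the period has length 2.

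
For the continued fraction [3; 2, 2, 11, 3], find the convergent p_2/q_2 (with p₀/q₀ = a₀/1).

Using pₖ = aₖpₖ₋₁ + pₖ₋₂, qₖ = aₖqₖ₋₁ + qₖ₋₂ (with p₋₁=1, p₋₂=0, q₋₁=0, q₋₂=1):
  k=0: a=3, p=3, q=1
  k=1: a=2, p=7, q=2
  k=2: a=2, p=17, q=5

17/5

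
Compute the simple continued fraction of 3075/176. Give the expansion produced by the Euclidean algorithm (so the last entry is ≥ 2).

3075 = 17×176 + 83
176 = 2×83 + 10
83 = 8×10 + 3
10 = 3×3 + 1
3 = 3×1 + 0  (stop)
So 3075/176 = [17; 2, 8, 3, 3].

[17; 2, 8, 3, 3]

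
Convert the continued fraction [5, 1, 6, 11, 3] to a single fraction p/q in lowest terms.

1412/241

Fold from the inside: start with 3/1.
  11 + 1/3 = 34/3
  6 + 3/34 = 207/34
  1 + 34/207 = 241/207
  5 + 207/241 = 1412/241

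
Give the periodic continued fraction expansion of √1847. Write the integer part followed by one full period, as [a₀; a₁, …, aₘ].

a₀ = ⌊√1847⌋ = 42.

[42; 1, 41, 1, 84]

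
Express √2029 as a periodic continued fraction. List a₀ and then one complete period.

[45; 22, 1, 1, 22, 90]

a₀ = ⌊√2029⌋ = 45.
With m₀=0, d₀=1 and mₖ₊₁ = dₖaₖ − mₖ, dₖ₊₁ = (n − mₖ₊₁²)/dₖ, aₖ₊₁ = ⌊(a₀+mₖ₊₁)/dₖ₊₁⌋:
  k=1: m=45, d=4, a=22
  k=2: m=43, d=45, a=1
  k=3: m=2, d=45, a=1
  k=4: m=43, d=4, a=22
  k=5: m=45, d=1, a=90
d=1 and a=2a₀=90 at k=5, so the next step gives (m, d) = (45, 4) again — its k=1 value — and the period has length 5.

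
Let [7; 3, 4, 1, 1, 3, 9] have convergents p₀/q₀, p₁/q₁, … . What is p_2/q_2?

95/13

Using pₖ = aₖpₖ₋₁ + pₖ₋₂, qₖ = aₖqₖ₋₁ + qₖ₋₂ (with p₋₁=1, p₋₂=0, q₋₁=0, q₋₂=1):
  k=0: a=7, p=7, q=1
  k=1: a=3, p=22, q=3
  k=2: a=4, p=95, q=13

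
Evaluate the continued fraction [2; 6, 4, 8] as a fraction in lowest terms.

Using pₖ = aₖpₖ₋₁ + pₖ₋₂ and qₖ = aₖqₖ₋₁ + qₖ₋₂:
  k=0: a=2, p=2, q=1
  k=1: a=6, p=13, q=6
  k=2: a=4, p=54, q=25
  k=3: a=8, p=445, q=206

445/206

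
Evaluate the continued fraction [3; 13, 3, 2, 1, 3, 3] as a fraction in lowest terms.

4948/1609

Fold from the inside: start with 3/1.
  3 + 1/3 = 10/3
  1 + 3/10 = 13/10
  2 + 10/13 = 36/13
  3 + 13/36 = 121/36
  13 + 36/121 = 1609/121
  3 + 121/1609 = 4948/1609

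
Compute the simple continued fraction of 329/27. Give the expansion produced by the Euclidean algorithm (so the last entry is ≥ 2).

329 = 12×27 + 5
27 = 5×5 + 2
5 = 2×2 + 1
2 = 2×1 + 0  (stop)
So 329/27 = [12; 5, 2, 2].

[12; 5, 2, 2]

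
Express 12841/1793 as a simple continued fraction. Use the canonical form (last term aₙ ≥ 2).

12841 = 7×1793 + 290
1793 = 6×290 + 53
290 = 5×53 + 25
53 = 2×25 + 3
25 = 8×3 + 1
3 = 3×1 + 0  (stop)
So 12841/1793 = [7; 6, 5, 2, 8, 3].

[7; 6, 5, 2, 8, 3]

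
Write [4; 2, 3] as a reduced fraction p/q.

31/7

Fold from the inside: start with 3/1.
  2 + 1/3 = 7/3
  4 + 3/7 = 31/7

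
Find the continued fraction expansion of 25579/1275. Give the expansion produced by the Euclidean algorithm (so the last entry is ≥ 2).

25579 = 20*1275 + 79
1275 = 16*79 + 11
79 = 7*11 + 2
11 = 5*2 + 1
2 = 2*1 + 0  (stop)
So 25579/1275 = [20; 16, 7, 5, 2].

[20; 16, 7, 5, 2]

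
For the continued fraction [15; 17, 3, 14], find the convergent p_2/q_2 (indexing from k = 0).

Using pₖ = aₖpₖ₋₁ + pₖ₋₂, qₖ = aₖqₖ₋₁ + qₖ₋₂ (with p₋₁=1, p₋₂=0, q₋₁=0, q₋₂=1):
  k=0: a=15, p=15, q=1
  k=1: a=17, p=256, q=17
  k=2: a=3, p=783, q=52

783/52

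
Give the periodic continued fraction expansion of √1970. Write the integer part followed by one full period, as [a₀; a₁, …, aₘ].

a₀ = ⌊√1970⌋ = 44.
With m₀=0, d₀=1 and mₖ₊₁ = dₖaₖ − mₖ, dₖ₊₁ = (n − mₖ₊₁²)/dₖ, aₖ₊₁ = ⌊(a₀+mₖ₊₁)/dₖ₊₁⌋:
  k=1: m=44, d=34, a=2
  k=2: m=24, d=41, a=1
  k=3: m=17, d=41, a=1
  k=4: m=24, d=34, a=2
  k=5: m=44, d=1, a=88
d=1 and a=2a₀=88 at k=5, so the next step gives (m, d) = (44, 34) again — its k=1 value — and the period has length 5.

[44; 2, 1, 1, 2, 88]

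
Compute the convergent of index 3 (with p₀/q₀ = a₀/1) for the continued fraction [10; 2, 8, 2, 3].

Using pₖ = aₖpₖ₋₁ + pₖ₋₂, qₖ = aₖqₖ₋₁ + qₖ₋₂ (with p₋₁=1, p₋₂=0, q₋₁=0, q₋₂=1):
  k=0: a=10, p=10, q=1
  k=1: a=2, p=21, q=2
  k=2: a=8, p=178, q=17
  k=3: a=2, p=377, q=36

377/36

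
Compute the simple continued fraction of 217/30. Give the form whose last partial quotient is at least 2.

217 = 7×30 + 7
30 = 4×7 + 2
7 = 3×2 + 1
2 = 2×1 + 0  (stop)
So 217/30 = [7; 4, 3, 2].

[7; 4, 3, 2]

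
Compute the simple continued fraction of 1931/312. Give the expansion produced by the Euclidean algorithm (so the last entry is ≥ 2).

[6; 5, 3, 2, 8]

1931 = 6×312 + 59
312 = 5×59 + 17
59 = 3×17 + 8
17 = 2×8 + 1
8 = 8×1 + 0  (stop)
So 1931/312 = [6; 5, 3, 2, 8].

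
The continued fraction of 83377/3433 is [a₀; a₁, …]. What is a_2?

2

83377 = 24·3433 + 985   →  a_0 = 24
3433 = 3·985 + 478   →  a_1 = 3
985 = 2·478 + 29   →  a_2 = 2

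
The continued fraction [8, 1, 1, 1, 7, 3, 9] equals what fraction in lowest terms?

Using pₖ = aₖpₖ₋₁ + pₖ₋₂ and qₖ = aₖqₖ₋₁ + qₖ₋₂:
  k=0: a=8, p=8, q=1
  k=1: a=1, p=9, q=1
  k=2: a=1, p=17, q=2
  k=3: a=1, p=26, q=3
  k=4: a=7, p=199, q=23
  k=5: a=3, p=623, q=72
  k=6: a=9, p=5806, q=671

5806/671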